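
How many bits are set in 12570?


0b11000100011010 has 6 set bits

6


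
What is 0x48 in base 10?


48 hex = 72 decimal

72


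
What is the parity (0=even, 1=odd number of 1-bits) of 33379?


0b1000001001100011 has 6 ones => parity 0

0


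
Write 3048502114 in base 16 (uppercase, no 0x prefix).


3048502114 = B5B47362 hex

B5B47362


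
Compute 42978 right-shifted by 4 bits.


0b1010011111100010 >> 4 = 0b101001111110 = 2686

2686


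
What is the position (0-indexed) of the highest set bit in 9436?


0b10010011011100. Highest set bit at position 13

13


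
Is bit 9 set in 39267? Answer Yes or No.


0b1001100101100011, bit 9 = 0. No

No


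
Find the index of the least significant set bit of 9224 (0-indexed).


0b10010000001000. Lowest set bit at position 3

3


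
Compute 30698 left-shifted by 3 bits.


0b111011111101010 << 3 = 0b111011111101010000 = 245584

245584


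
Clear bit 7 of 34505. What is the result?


34505 & ~(1 << 7) = 34377

34377


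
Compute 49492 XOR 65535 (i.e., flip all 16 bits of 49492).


49492 ^ 65535 = 16043

16043


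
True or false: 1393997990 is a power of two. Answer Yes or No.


0b1010011000101101011100010100110. Multiple bits set => No

No


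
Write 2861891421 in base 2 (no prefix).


2861891421 = 10101010100101001111111101011101 in binary

10101010100101001111111101011101


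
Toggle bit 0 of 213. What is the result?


213 ^ (1 << 0) = 213 ^ 1 = 212

212


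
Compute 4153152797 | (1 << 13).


4153152797 | (1 << 13) = 4153152797 | 8192 = 4153160989

4153160989


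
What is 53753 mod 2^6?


53753 & 63 = 57

57


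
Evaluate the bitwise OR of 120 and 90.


0b1111000 | 0b1011010 = 0b1111010 = 122

122


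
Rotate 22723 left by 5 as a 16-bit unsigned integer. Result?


Rotate 0b101100011000011 left by 5 (16-bit) = 0b1100001101011 = 6251

6251


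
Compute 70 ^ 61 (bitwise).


0b1000110 ^ 0b111101 = 0b1111011 = 123

123


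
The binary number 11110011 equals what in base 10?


11110011 in decimal = 243

243


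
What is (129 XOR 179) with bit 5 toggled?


Step 1: 129 ^ 179 = 50
Step 2: 50 ^ (1 << 5) = 50 ^ 32 = 18

18


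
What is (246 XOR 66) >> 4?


Step 1: 246 ^ 66 = 180
Step 2: 180 >> 4 = 11

11


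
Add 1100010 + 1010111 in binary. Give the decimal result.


1100010 + 1010111 = 10111001 = 185

185


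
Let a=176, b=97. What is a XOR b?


176 ^ 97 = 209

209


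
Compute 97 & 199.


0b1100001 & 0b11000111 = 0b1000001 = 65

65


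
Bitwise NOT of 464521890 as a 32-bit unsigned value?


~0b11011101100000000101010100010 = 0b11100100010011111111010101011101 = 3830445405 (32-bit unsigned)

3830445405


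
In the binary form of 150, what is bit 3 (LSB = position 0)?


0b10010110, position 3 = 0

0


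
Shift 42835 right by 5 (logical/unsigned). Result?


0b1010011101010011 >> 5 = 0b10100111010 = 1338

1338


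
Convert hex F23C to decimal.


F23C hex = 62012 decimal

62012


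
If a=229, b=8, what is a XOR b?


229 ^ 8 = 237

237


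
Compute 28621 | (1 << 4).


28621 | (1 << 4) = 28621 | 16 = 28637

28637


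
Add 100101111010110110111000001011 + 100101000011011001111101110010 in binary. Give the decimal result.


100101111010110110111000001011 + 100101000011011001111101110010 = 1001010111110010000110101111101 = 1257835901

1257835901


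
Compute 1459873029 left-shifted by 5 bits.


0b1010111000000111110010100000101 << 5 = 0b101011100000011111001010000010100000 = 46715936928

46715936928


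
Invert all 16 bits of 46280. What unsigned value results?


46280 ^ 65535 = 19255

19255


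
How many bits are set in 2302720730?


0b10001001010000001011101011011010 has 14 set bits

14


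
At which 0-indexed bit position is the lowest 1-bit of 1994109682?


0b1110110110110111011001011110010. Lowest set bit at position 1

1


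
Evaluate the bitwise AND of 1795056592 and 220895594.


0b1101010111111100110001111010000 & 0b1101001010101001100101101010 = 0b1000001010100000000101000000 = 136970560

136970560


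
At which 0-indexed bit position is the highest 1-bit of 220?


0b11011100. Highest set bit at position 7

7


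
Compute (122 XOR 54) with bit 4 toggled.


Step 1: 122 ^ 54 = 76
Step 2: 76 ^ (1 << 4) = 76 ^ 16 = 92

92


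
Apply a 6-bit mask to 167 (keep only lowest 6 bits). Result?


167 & 63 = 39

39


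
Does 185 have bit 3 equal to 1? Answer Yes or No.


0b10111001, bit 3 = 1. Yes

Yes


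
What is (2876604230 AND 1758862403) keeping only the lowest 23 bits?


Step 1: 2876604230 & 1758862403 = 676600898
Step 2: 676600898 & 8388607 = 5512258

5512258


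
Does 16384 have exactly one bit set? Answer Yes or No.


0b100000000000000. Only one bit set => Yes

Yes


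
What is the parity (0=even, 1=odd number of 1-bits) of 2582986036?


0b10011001111101010011110100110100 has 18 ones => parity 0

0


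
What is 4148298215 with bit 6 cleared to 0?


4148298215 & ~(1 << 6) = 4148298151

4148298151


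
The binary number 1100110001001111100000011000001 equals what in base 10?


1100110001001111100000011000001 in decimal = 1713881281

1713881281


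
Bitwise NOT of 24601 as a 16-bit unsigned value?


~0b110000000011001 = 0b1001111111100110 = 40934 (16-bit unsigned)

40934


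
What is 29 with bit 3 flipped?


29 ^ (1 << 3) = 29 ^ 8 = 21

21


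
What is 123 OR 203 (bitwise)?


0b1111011 | 0b11001011 = 0b11111011 = 251

251


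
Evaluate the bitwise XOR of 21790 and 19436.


0b101010100011110 ^ 0b100101111101100 = 0b1111011110010 = 7922

7922


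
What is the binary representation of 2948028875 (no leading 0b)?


2948028875 = 10101111101101110101100111001011 in binary

10101111101101110101100111001011


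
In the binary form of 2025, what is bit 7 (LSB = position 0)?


0b11111101001, position 7 = 1

1


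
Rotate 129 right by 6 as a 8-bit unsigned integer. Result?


Rotate 0b10000001 right by 6 (8-bit) = 0b110 = 6

6


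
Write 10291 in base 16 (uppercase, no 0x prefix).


10291 = 2833 hex

2833


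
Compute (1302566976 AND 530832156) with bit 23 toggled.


Step 1: 1302566976 & 530832156 = 228825088
Step 2: 228825088 ^ (1 << 23) = 228825088 ^ 8388608 = 220436480

220436480


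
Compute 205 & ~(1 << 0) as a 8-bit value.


205 & ~(1 << 0) = 204

204


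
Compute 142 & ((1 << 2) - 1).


142 & 3 = 2

2


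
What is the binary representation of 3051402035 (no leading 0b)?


3051402035 = 10110101111000001011001100110011 in binary

10110101111000001011001100110011


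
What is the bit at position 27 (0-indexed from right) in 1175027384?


0b1000110000010010111111010111000, position 27 = 0

0


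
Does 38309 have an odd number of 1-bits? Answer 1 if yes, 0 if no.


0b1001010110100101 has 8 ones => parity 0

0


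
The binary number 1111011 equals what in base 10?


1111011 in decimal = 123

123


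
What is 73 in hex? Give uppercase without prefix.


73 = 49 hex

49


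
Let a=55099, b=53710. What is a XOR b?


55099 ^ 53710 = 1781

1781


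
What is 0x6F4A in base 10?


6F4A hex = 28490 decimal

28490


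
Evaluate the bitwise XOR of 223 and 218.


0b11011111 ^ 0b11011010 = 0b101 = 5

5


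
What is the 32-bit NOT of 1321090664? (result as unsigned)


~0b1001110101111100011111001101000 = 0b10110001010000011100000110010111 = 2973876631 (32-bit unsigned)

2973876631


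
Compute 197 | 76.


0b11000101 | 0b1001100 = 0b11001101 = 205

205


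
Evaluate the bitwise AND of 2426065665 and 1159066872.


0b10010000100110101101001100000001 & 0b1000101000101011111010011111000 = 0b100001101000000000000 = 1101824

1101824


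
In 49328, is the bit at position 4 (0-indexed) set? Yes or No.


0b1100000010110000, bit 4 = 1. Yes

Yes


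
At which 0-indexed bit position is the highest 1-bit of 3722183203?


0b11011101110111000000001000100011. Highest set bit at position 31

31


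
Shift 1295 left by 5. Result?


0b10100001111 << 5 = 0b1010000111100000 = 41440

41440


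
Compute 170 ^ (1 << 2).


170 ^ (1 << 2) = 170 ^ 4 = 174

174


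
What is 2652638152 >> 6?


0b10011110000111000000101111001000 >> 6 = 0b10011110000111000000101111 = 41447471

41447471


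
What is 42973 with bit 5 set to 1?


42973 | (1 << 5) = 42973 | 32 = 43005

43005


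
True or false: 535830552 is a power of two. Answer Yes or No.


0b11111111100000010000000011000. Multiple bits set => No

No


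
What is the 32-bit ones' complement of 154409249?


154409249 ^ 4294967295 = 4140558046

4140558046


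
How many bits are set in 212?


0b11010100 has 4 set bits

4


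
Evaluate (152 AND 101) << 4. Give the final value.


Step 1: 152 & 101 = 0
Step 2: 0 << 4 = 0

0


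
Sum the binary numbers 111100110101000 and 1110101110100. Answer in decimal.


111100110101000 + 1110101110100 = 1001011100011100 = 38684

38684


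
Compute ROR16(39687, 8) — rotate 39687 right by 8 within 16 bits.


Rotate 0b1001101100000111 right by 8 (16-bit) = 0b11110011011 = 1947

1947


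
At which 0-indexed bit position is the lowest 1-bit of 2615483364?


0b10011011111001010001101111100100. Lowest set bit at position 2

2


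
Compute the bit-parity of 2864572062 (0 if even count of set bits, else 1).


0b10101010101111011110011010011110 has 20 ones => parity 0

0


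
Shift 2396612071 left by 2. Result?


0b10001110110110010110010111100111 << 2 = 0b1000111011011001011001011110011100 = 9586448284

9586448284


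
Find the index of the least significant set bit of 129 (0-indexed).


0b10000001. Lowest set bit at position 0

0


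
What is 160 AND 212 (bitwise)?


0b10100000 & 0b11010100 = 0b10000000 = 128

128


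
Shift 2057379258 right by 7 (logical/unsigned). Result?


0b1111010101000010001110110111010 >> 7 = 0b111101010100001000111011 = 16073275

16073275


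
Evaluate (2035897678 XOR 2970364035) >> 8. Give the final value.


Step 1: 2035897678 ^ 2970364035 = 3361045965
Step 2: 3361045965 >> 8 = 13129085

13129085


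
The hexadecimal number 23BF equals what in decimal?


23BF hex = 9151 decimal

9151


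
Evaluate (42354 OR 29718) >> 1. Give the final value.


Step 1: 42354 | 29718 = 62838
Step 2: 62838 >> 1 = 31419

31419


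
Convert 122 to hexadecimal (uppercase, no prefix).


122 = 7A hex

7A


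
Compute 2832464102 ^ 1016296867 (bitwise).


0b10101000110100111111100011100110 ^ 0b111100100100110111010110100011 = 0b10010100010000001000110101000101 = 2487258437

2487258437


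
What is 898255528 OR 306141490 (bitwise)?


0b110101100010100100101010101000 | 0b10010001111110101100100110010 = 0b110111101111110101101110111010 = 935287738

935287738


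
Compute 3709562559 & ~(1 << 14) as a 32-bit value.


3709562559 & ~(1 << 14) = 3709546175

3709546175


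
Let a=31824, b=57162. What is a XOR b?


31824 ^ 57162 = 41754

41754


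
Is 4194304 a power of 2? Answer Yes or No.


0b10000000000000000000000. Only one bit set => Yes

Yes


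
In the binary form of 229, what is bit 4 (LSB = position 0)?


0b11100101, position 4 = 0

0


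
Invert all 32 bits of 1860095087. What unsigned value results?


1860095087 ^ 4294967295 = 2434872208

2434872208


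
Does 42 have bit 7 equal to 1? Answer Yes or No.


0b101010, bit 7 = 0. No

No


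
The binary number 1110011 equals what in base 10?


1110011 in decimal = 115

115


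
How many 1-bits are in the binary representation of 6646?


0b1100111110110 has 9 set bits

9


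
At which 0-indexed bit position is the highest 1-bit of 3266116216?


0b11000010101011001111101001111000. Highest set bit at position 31

31


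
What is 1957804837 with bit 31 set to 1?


1957804837 | (1 << 31) = 1957804837 | 2147483648 = 4105288485

4105288485


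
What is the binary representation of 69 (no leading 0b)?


69 = 1000101 in binary

1000101


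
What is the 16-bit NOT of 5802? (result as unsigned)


~0b1011010101010 = 0b1110100101010101 = 59733 (16-bit unsigned)

59733


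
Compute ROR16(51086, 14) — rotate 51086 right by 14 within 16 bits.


Rotate 0b1100011110001110 right by 14 (16-bit) = 0b1111000111011 = 7739

7739


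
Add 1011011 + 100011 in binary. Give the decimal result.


1011011 + 100011 = 1111110 = 126

126


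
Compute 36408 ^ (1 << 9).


36408 ^ (1 << 9) = 36408 ^ 512 = 35896

35896


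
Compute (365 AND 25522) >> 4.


Step 1: 365 & 25522 = 288
Step 2: 288 >> 4 = 18

18


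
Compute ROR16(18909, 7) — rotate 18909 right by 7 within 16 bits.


Rotate 0b100100111011101 right by 7 (16-bit) = 0b1011101010010011 = 47763

47763


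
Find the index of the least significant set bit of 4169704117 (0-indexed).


0b11111000100010001010001010110101. Lowest set bit at position 0

0


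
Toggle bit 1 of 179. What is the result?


179 ^ (1 << 1) = 179 ^ 2 = 177

177


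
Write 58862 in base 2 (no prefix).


58862 = 1110010111101110 in binary

1110010111101110


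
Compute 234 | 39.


0b11101010 | 0b100111 = 0b11101111 = 239

239


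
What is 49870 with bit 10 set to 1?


49870 | (1 << 10) = 49870 | 1024 = 50894

50894


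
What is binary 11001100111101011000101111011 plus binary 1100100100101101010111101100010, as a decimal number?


11001100111101011000101111011 + 1100100100101101010111101100010 = 1111110001101010110000011011101 = 2117427421

2117427421


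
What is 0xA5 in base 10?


A5 hex = 165 decimal

165


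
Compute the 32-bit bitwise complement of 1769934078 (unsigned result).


~0b1101001011111110000110011111110 = 0b10010110100000001111001100000001 = 2525033217 (32-bit unsigned)

2525033217


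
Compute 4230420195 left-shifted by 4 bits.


0b11111100001001110001011011100011 << 4 = 0b111111000010011100010110111000110000 = 67686723120

67686723120


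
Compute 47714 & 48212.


0b1011101001100010 & 0b1011110001010100 = 0b1011100001000000 = 47168

47168


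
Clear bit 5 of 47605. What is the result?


47605 & ~(1 << 5) = 47573

47573


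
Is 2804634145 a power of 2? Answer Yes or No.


0b10100111001010110101001000100001. Multiple bits set => No

No


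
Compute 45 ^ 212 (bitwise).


0b101101 ^ 0b11010100 = 0b11111001 = 249

249


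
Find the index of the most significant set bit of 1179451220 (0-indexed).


0b1000110010011001111111101010100. Highest set bit at position 30

30


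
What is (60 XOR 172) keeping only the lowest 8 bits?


Step 1: 60 ^ 172 = 144
Step 2: 144 & 255 = 144

144


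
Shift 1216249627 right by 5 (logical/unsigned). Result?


0b1001000011111100111111100011011 >> 5 = 0b10010000111111001111111000 = 38007800

38007800


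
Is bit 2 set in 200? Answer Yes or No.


0b11001000, bit 2 = 0. No

No


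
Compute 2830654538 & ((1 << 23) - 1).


2830654538 & 8388607 = 3693642

3693642


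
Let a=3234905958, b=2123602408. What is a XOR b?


3234905958 ^ 2123602408 = 3192071822

3192071822


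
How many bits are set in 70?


0b1000110 has 3 set bits

3


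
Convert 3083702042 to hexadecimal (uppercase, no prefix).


3083702042 = B7CD8F1A hex

B7CD8F1A


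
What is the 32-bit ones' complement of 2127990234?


2127990234 ^ 4294967295 = 2166977061

2166977061


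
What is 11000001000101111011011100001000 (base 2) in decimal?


11000001000101111011011100001000 in decimal = 3239556872

3239556872


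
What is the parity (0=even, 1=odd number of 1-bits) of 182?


0b10110110 has 5 ones => parity 1

1


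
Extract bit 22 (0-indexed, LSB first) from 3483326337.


0b11001111100111110101011110000001, position 22 = 0

0


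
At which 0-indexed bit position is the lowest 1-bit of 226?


0b11100010. Lowest set bit at position 1

1


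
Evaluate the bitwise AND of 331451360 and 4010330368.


0b10011110000011000101111100000 & 0b11101111000010001100100100000000 = 0b11000000001000100100000000 = 50366720

50366720


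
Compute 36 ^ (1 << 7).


36 ^ (1 << 7) = 36 ^ 128 = 164

164


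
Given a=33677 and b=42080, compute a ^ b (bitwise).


33677 ^ 42080 = 10221

10221


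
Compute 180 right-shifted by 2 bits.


0b10110100 >> 2 = 0b101101 = 45

45


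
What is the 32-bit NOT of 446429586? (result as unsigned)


~0b11010100110111111100110010010 = 0b11100101011001000000011001101101 = 3848537709 (32-bit unsigned)

3848537709


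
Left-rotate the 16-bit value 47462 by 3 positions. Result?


Rotate 0b1011100101100110 left by 3 (16-bit) = 0b1100101100110101 = 52021

52021


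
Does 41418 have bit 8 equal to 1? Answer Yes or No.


0b1010000111001010, bit 8 = 1. Yes

Yes


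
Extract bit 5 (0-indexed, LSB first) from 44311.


0b1010110100010111, position 5 = 0

0


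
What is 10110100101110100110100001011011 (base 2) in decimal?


10110100101110100110100001011011 in decimal = 3032115291

3032115291


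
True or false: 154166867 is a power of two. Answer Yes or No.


0b1001001100000110011001010011. Multiple bits set => No

No


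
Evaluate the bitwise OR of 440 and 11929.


0b110111000 | 0b10111010011001 = 0b10111110111001 = 12217

12217


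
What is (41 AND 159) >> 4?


Step 1: 41 & 159 = 9
Step 2: 9 >> 4 = 0

0


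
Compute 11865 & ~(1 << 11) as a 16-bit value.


11865 & ~(1 << 11) = 9817

9817


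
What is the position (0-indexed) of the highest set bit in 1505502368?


0b1011001101111000010010010100000. Highest set bit at position 30

30


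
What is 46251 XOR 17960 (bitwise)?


0b1011010010101011 ^ 0b100011000101000 = 0b1111001010000011 = 62083

62083


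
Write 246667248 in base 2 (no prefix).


246667248 = 1110101100111101011111110000 in binary

1110101100111101011111110000


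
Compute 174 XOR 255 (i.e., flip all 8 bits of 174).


174 ^ 255 = 81

81


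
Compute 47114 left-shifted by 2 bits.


0b1011100000001010 << 2 = 0b101110000000101000 = 188456

188456


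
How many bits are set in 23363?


0b101101101000011 has 8 set bits

8


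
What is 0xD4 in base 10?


D4 hex = 212 decimal

212


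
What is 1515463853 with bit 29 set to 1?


1515463853 | (1 << 29) = 1515463853 | 536870912 = 2052334765

2052334765


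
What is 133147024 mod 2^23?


133147024 & 8388607 = 7317904

7317904


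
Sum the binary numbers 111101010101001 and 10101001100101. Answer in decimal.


111101010101001 + 10101001100101 = 1010010100001110 = 42254

42254


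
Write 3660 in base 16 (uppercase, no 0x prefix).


3660 = E4C hex

E4C


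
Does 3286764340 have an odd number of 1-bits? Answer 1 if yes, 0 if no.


0b11000011111010000000101100110100 has 14 ones => parity 0

0


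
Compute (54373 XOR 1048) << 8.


Step 1: 54373 ^ 1048 = 53373
Step 2: 53373 << 8 = 13663488

13663488


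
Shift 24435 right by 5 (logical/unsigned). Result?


0b101111101110011 >> 5 = 0b1011111011 = 763

763


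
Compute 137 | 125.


0b10001001 | 0b1111101 = 0b11111101 = 253

253


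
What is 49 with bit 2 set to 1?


49 | (1 << 2) = 49 | 4 = 53

53


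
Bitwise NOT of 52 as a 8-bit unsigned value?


~0b110100 = 0b11001011 = 203 (8-bit unsigned)

203


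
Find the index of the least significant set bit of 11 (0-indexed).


0b1011. Lowest set bit at position 0

0


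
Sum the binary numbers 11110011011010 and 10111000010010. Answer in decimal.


11110011011010 + 10111000010010 = 110101011101100 = 27372

27372


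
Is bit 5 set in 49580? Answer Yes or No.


0b1100000110101100, bit 5 = 1. Yes

Yes


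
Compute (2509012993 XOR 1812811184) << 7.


Step 1: 2509012993 ^ 1812811184 = 4186033585
Step 2: 4186033585 << 7 = 535812298880

535812298880


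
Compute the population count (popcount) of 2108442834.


0b1111101101011000100100011010010 has 16 set bits

16


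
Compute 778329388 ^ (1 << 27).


778329388 ^ (1 << 27) = 778329388 ^ 134217728 = 644111660

644111660


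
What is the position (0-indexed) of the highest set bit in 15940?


0b11111001000100. Highest set bit at position 13

13


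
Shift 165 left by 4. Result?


0b10100101 << 4 = 0b101001010000 = 2640

2640


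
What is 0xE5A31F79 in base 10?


E5A31F79 hex = 3852672889 decimal

3852672889


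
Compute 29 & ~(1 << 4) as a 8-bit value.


29 & ~(1 << 4) = 13

13


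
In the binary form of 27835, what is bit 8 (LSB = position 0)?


0b110110010111011, position 8 = 0

0


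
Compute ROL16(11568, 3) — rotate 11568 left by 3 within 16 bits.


Rotate 0b10110100110000 left by 3 (16-bit) = 0b110100110000001 = 27009

27009


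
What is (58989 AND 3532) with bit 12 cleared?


Step 1: 58989 & 3532 = 1100
Step 2: 1100 & ~(1 << 12) = 1100

1100


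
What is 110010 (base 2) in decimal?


110010 in decimal = 50

50


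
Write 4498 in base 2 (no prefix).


4498 = 1000110010010 in binary

1000110010010


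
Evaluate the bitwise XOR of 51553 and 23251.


0b1100100101100001 ^ 0b101101011010011 = 0b1001001110110010 = 37810

37810


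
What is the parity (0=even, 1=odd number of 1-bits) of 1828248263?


0b1101100111110001101101011000111 has 19 ones => parity 1

1


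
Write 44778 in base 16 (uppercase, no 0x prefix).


44778 = AEEA hex

AEEA


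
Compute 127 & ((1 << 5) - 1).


127 & 31 = 31

31


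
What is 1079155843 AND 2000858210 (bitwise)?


0b1000000010100101001110010000011 & 0b1110111010000101010110001100010 = 0b1000000010000101000110000000010 = 1078103042

1078103042


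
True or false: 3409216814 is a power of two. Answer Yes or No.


0b11001011001101001000010100101110. Multiple bits set => No

No


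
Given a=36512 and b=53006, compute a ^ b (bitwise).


36512 ^ 53006 = 16814

16814


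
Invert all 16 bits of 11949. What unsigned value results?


11949 ^ 65535 = 53586

53586


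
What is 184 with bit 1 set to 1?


184 | (1 << 1) = 184 | 2 = 186

186


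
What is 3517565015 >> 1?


0b11010001101010011100100001010111 >> 1 = 0b1101000110101001110010000101011 = 1758782507

1758782507


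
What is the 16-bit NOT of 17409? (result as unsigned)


~0b100010000000001 = 0b1011101111111110 = 48126 (16-bit unsigned)

48126


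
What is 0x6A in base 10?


6A hex = 106 decimal

106


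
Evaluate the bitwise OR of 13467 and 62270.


0b11010010011011 | 0b1111001100111110 = 0b1111011110111111 = 63423

63423


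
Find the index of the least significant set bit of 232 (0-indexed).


0b11101000. Lowest set bit at position 3

3


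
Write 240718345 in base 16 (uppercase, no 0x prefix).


240718345 = E591209 hex

E591209


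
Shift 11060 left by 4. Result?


0b10101100110100 << 4 = 0b101011001101000000 = 176960

176960


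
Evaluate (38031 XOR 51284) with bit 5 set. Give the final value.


Step 1: 38031 ^ 51284 = 23771
Step 2: 23771 | (1 << 5) = 23771 | 32 = 23803

23803


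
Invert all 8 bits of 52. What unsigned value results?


52 ^ 255 = 203

203


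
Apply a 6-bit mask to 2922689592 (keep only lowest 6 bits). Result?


2922689592 & 63 = 56

56


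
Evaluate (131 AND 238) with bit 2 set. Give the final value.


Step 1: 131 & 238 = 130
Step 2: 130 | (1 << 2) = 130 | 4 = 134

134


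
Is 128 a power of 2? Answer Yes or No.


0b10000000. Only one bit set => Yes

Yes


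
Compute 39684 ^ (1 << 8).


39684 ^ (1 << 8) = 39684 ^ 256 = 39428

39428


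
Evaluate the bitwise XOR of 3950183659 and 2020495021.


0b11101011011100110000010011101011 ^ 0b1111000011011100100111010101101 = 0b10010011000111010100101001000110 = 2468170310

2468170310


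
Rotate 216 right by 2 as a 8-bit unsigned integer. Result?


Rotate 0b11011000 right by 2 (8-bit) = 0b110110 = 54

54


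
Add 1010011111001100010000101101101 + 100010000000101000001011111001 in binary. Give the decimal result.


1010011111001100010000101101101 + 100010000000101000001011111001 = 1110101111010001010010001100110 = 1978180710

1978180710


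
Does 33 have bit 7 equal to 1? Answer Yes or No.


0b100001, bit 7 = 0. No

No


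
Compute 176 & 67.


0b10110000 & 0b1000011 = 0b0 = 0

0


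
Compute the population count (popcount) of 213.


0b11010101 has 5 set bits

5


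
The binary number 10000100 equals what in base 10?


10000100 in decimal = 132

132


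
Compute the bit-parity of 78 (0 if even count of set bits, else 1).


0b1001110 has 4 ones => parity 0

0


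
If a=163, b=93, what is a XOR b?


163 ^ 93 = 254

254


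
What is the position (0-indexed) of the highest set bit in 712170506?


0b101010011100101101110000001010. Highest set bit at position 29

29


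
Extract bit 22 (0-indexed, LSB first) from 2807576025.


0b10100111010110000011010111011001, position 22 = 1

1


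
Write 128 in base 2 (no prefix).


128 = 10000000 in binary

10000000


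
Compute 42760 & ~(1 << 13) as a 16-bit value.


42760 & ~(1 << 13) = 34568

34568


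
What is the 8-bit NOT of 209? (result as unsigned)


~0b11010001 = 0b101110 = 46 (8-bit unsigned)

46


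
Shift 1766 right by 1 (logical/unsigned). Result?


0b11011100110 >> 1 = 0b1101110011 = 883

883


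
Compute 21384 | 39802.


0b101001110001000 | 0b1001101101111010 = 0b1101101111111010 = 56314

56314


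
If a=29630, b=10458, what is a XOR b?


29630 ^ 10458 = 23396

23396


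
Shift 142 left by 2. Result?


0b10001110 << 2 = 0b1000111000 = 568

568


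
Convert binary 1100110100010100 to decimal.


1100110100010100 in decimal = 52500

52500


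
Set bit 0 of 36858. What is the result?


36858 | (1 << 0) = 36858 | 1 = 36859

36859


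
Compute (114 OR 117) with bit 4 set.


Step 1: 114 | 117 = 119
Step 2: 119 | (1 << 4) = 119 | 16 = 119

119


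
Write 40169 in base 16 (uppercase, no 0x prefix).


40169 = 9CE9 hex

9CE9


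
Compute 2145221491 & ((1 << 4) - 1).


2145221491 & 15 = 3

3


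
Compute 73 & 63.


0b1001001 & 0b111111 = 0b1001 = 9

9


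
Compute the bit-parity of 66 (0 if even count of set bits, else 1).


0b1000010 has 2 ones => parity 0

0


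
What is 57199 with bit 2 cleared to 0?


57199 & ~(1 << 2) = 57195

57195


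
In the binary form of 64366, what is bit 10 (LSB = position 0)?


0b1111101101101110, position 10 = 0

0


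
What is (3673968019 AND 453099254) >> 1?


Step 1: 3673968019 & 453099254 = 436210834
Step 2: 436210834 >> 1 = 218105417

218105417


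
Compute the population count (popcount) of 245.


0b11110101 has 6 set bits

6


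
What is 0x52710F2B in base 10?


52710F2B hex = 1383141163 decimal

1383141163


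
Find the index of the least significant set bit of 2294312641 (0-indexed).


0b10001000110000000110111011000001. Lowest set bit at position 0

0


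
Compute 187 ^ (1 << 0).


187 ^ (1 << 0) = 187 ^ 1 = 186

186


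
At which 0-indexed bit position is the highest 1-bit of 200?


0b11001000. Highest set bit at position 7

7


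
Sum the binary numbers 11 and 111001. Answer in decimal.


11 + 111001 = 111100 = 60

60


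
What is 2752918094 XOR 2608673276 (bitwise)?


0b10100100000101100011001001001110 ^ 0b10011011011111010011000111111100 = 0b111111011010110000001110110010 = 1063977906

1063977906


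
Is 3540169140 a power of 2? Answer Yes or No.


0b11010011000000101011000110110100. Multiple bits set => No

No


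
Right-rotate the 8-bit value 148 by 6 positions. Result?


Rotate 0b10010100 right by 6 (8-bit) = 0b1010010 = 82

82


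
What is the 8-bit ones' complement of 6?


6 ^ 255 = 249

249


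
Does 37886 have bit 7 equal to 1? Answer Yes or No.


0b1001001111111110, bit 7 = 1. Yes

Yes


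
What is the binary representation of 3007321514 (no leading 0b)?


3007321514 = 10110011010000000001010110101010 in binary

10110011010000000001010110101010


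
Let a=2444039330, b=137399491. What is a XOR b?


2444039330 ^ 137399491 = 2577242209

2577242209


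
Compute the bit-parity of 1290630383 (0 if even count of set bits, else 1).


0b1001100111011010111010011101111 has 20 ones => parity 0

0


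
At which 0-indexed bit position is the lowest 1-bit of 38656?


0b1001011100000000. Lowest set bit at position 8

8


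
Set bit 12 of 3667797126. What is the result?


3667797126 | (1 << 12) = 3667797126 | 4096 = 3667801222

3667801222


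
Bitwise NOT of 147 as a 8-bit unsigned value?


~0b10010011 = 0b1101100 = 108 (8-bit unsigned)

108


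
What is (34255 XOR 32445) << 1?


Step 1: 34255 ^ 32445 = 64370
Step 2: 64370 << 1 = 128740

128740


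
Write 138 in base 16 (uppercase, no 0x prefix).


138 = 8A hex

8A


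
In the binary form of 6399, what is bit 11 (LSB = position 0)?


0b1100011111111, position 11 = 1

1


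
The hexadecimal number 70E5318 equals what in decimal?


70E5318 hex = 118379288 decimal

118379288


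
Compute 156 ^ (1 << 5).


156 ^ (1 << 5) = 156 ^ 32 = 188

188


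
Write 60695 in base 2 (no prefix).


60695 = 1110110100010111 in binary

1110110100010111


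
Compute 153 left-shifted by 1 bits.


0b10011001 << 1 = 0b100110010 = 306

306


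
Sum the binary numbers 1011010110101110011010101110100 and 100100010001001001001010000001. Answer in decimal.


1011010110101110011010101110100 + 100100010001001001001010000001 = 1111111000110111100011111110101 = 2132527093

2132527093


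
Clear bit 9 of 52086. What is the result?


52086 & ~(1 << 9) = 51574

51574


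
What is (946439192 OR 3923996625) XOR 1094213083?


Step 1: 946439192 | 3923996625 = 4192989145
Step 2: 4192989145 ^ 1094213083 = 3100881410

3100881410


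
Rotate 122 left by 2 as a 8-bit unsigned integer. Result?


Rotate 0b1111010 left by 2 (8-bit) = 0b11101001 = 233

233


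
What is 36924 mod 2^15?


36924 & 32767 = 4156

4156


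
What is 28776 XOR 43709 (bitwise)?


0b111000001101000 ^ 0b1010101010111101 = 0b1101101011010101 = 56021

56021


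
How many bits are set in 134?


0b10000110 has 3 set bits

3


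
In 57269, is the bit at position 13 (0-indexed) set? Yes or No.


0b1101111110110101, bit 13 = 0. No

No


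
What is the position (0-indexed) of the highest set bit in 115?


0b1110011. Highest set bit at position 6

6


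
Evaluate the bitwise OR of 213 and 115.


0b11010101 | 0b1110011 = 0b11110111 = 247

247


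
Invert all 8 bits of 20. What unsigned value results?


20 ^ 255 = 235

235


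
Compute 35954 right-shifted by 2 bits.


0b1000110001110010 >> 2 = 0b10001100011100 = 8988

8988


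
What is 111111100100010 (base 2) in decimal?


111111100100010 in decimal = 32546

32546


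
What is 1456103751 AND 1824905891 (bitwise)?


0b1010110110010100110000101000111 & 0b1101100110001011101101010100011 = 0b1000100110000000100000000000011 = 1153449987

1153449987


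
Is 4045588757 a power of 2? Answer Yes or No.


0b11110001001000101100100100010101. Multiple bits set => No

No


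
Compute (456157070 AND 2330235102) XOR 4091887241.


Step 1: 456157070 & 2330235102 = 169869454
Step 2: 169869454 ^ 4091887241 = 4190453255

4190453255


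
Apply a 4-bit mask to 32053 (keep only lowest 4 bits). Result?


32053 & 15 = 5

5


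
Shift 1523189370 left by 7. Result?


0b1011010110010100000011001111010 << 7 = 0b10110101100101000000110011110100000000 = 194968239360

194968239360


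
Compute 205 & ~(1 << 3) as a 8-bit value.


205 & ~(1 << 3) = 197

197


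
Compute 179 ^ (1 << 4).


179 ^ (1 << 4) = 179 ^ 16 = 163

163


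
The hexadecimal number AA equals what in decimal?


AA hex = 170 decimal

170


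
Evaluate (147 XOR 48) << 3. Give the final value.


Step 1: 147 ^ 48 = 163
Step 2: 163 << 3 = 1304

1304


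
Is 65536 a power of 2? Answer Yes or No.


0b10000000000000000. Only one bit set => Yes

Yes


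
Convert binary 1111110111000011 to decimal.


1111110111000011 in decimal = 64963

64963


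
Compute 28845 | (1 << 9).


28845 | (1 << 9) = 28845 | 512 = 29357

29357


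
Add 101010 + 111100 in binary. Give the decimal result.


101010 + 111100 = 1100110 = 102

102


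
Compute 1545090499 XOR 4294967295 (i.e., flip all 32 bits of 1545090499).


1545090499 ^ 4294967295 = 2749876796

2749876796


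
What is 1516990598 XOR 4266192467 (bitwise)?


0b1011010011010110111000010000110 ^ 0b11111110010010001110111001010011 = 0b10100100001000111001111011010101 = 2753797845

2753797845


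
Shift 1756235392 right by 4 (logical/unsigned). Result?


0b1101000101011100000011010000000 >> 4 = 0b110100010101110000001101000 = 109764712

109764712


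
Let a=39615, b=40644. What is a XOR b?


39615 ^ 40644 = 1147

1147


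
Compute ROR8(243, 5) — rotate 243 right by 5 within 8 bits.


Rotate 0b11110011 right by 5 (8-bit) = 0b10011111 = 159

159


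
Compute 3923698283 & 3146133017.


0b11101001110111101110001001101011 & 0b10111011100001100010111000011001 = 0b10101001100001100010001000001001 = 2844140041

2844140041


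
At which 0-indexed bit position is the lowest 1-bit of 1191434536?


0b1000111000000111101100100101000. Lowest set bit at position 3

3


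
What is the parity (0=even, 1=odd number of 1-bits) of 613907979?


0b100100100101110111111000001011 has 16 ones => parity 0

0


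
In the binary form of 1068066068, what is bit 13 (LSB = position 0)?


0b111111101010010110010100010100, position 13 = 1

1


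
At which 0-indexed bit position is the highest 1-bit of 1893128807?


0b1110000110101101101101001100111. Highest set bit at position 30

30


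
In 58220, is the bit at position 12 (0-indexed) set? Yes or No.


0b1110001101101100, bit 12 = 0. No

No


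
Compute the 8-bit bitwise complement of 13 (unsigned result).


~0b1101 = 0b11110010 = 242 (8-bit unsigned)

242


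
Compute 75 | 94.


0b1001011 | 0b1011110 = 0b1011111 = 95

95


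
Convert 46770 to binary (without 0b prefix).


46770 = 1011011010110010 in binary

1011011010110010


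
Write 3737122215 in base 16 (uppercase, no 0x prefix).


3737122215 = DEBFF5A7 hex

DEBFF5A7


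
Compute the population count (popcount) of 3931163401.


0b11101010010100001100101100001001 has 14 set bits

14


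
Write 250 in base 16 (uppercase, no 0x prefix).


250 = FA hex

FA


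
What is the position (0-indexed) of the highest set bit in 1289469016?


0b1001100110110111011110001011000. Highest set bit at position 30

30


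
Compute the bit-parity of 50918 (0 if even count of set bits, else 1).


0b1100011011100110 has 9 ones => parity 1

1


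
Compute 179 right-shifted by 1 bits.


0b10110011 >> 1 = 0b1011001 = 89

89


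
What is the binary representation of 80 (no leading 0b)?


80 = 1010000 in binary

1010000


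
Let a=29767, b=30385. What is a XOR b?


29767 ^ 30385 = 758

758


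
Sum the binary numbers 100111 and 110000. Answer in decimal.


100111 + 110000 = 1010111 = 87

87


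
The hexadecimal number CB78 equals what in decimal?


CB78 hex = 52088 decimal

52088


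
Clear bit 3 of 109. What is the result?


109 & ~(1 << 3) = 101

101


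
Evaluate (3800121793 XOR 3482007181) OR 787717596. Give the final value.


Step 1: 3800121793 ^ 3482007181 = 755660620
Step 2: 755660620 | 787717596 = 805044188

805044188


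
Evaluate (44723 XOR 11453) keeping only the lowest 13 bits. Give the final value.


Step 1: 44723 ^ 11453 = 33294
Step 2: 33294 & 8191 = 526

526


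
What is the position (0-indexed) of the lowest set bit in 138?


0b10001010. Lowest set bit at position 1

1


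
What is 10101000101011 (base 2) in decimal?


10101000101011 in decimal = 10795

10795


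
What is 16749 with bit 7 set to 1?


16749 | (1 << 7) = 16749 | 128 = 16877

16877


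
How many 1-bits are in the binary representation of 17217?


0b100001101000001 has 5 set bits

5


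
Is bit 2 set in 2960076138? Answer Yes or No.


0b10110000011011110010110101101010, bit 2 = 0. No

No


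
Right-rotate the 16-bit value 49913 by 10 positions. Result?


Rotate 0b1100001011111001 right by 10 (16-bit) = 0b1011111001110000 = 48752

48752


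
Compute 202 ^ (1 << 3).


202 ^ (1 << 3) = 202 ^ 8 = 194

194


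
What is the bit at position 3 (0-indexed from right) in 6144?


0b1100000000000, position 3 = 0

0


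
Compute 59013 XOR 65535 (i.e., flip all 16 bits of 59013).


59013 ^ 65535 = 6522

6522


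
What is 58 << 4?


0b111010 << 4 = 0b1110100000 = 928

928


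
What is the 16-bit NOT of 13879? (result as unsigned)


~0b11011000110111 = 0b1100100111001000 = 51656 (16-bit unsigned)

51656


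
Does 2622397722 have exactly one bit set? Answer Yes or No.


0b10011100010011101001110100011010. Multiple bits set => No

No


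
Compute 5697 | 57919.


0b1011001000001 | 0b1110001000111111 = 0b1111011001111111 = 63103

63103


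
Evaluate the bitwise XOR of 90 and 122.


0b1011010 ^ 0b1111010 = 0b100000 = 32

32


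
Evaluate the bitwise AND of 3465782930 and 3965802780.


0b11001110100100111010011010010010 & 0b11101100011000010101100100011100 = 0b11001100000000010000000000010000 = 3422617616

3422617616


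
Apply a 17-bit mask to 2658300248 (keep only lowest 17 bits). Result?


2658300248 & 131071 = 29016

29016


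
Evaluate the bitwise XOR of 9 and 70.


0b1001 ^ 0b1000110 = 0b1001111 = 79

79


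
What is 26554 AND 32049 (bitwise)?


0b110011110111010 & 0b111110100110001 = 0b110010100110000 = 25904

25904


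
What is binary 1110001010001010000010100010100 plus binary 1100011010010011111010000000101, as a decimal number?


1110001010001010000010100010100 + 1100011010010011111010000000101 = 11010100100011101111100100011001 = 3566139673

3566139673


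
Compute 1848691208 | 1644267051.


0b1101110001100001100101000001000 | 0b1100010000000011000011000101011 = 0b1101110001100011100111000101011 = 1848757803

1848757803


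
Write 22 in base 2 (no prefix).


22 = 10110 in binary

10110


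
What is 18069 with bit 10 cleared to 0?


18069 & ~(1 << 10) = 17045

17045


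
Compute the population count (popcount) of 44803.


0b1010111100000011 has 8 set bits

8


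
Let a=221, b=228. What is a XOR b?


221 ^ 228 = 57

57


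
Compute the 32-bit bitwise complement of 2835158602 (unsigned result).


~0b10101000111111010001011001001010 = 0b1010111000000101110100110110101 = 1459808693 (32-bit unsigned)

1459808693
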